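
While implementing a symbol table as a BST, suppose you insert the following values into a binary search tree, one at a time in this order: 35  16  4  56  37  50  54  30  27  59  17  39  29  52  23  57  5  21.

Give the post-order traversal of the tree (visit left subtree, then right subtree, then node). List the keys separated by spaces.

5 4 21 23 17 29 27 30 16 39 52 54 50 37 57 59 56 35

Resulting structure (node: left, right):
  35: L=16, R=56
  16: L=4, R=30
  4: L=–, R=5
  56: L=37, R=59
  37: L=–, R=50
  50: L=39, R=54
  54: L=52, R=–
  30: L=27, R=–
  27: L=17, R=29
  59: L=57, R=–
  17: L=–, R=23
  39: L=–, R=–
  29: L=–, R=–
  52: L=–, R=–
  23: L=21, R=–
  57: L=–, R=–
  5: L=–, R=–
  21: L=–, R=–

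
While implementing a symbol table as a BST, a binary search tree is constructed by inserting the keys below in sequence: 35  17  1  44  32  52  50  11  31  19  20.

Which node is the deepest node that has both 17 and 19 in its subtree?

35: root
17: left child of 35 (depth 1)
1: left child of 17 (depth 2)
44: right child of 35 (depth 1)
32: right child of 17 (depth 2)
52: right child of 44 (depth 2)
50: left child of 52 (depth 3)
11: right child of 1 (depth 3)
31: left child of 32 (depth 3)
19: left child of 31 (depth 4)
20: right child of 19 (depth 5)

Path to 17: 35 → 17
Path to 19: 35 → 17 → 32 → 31 → 19
17 lies on both paths and is an ancestor of the other node.

17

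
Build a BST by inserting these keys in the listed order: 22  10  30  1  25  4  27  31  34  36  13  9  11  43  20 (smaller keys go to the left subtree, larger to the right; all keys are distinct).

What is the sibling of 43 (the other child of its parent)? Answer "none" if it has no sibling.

none

Insert 22: tree is empty, so 22 becomes the root.
Insert 10: 10 < 22 → go left. Place as left child of 22.
Insert 30: 30 > 22 → go right. Place as right child of 22.
Insert 1: 1 < 22 → go left; 1 < 10 → go left. Place as left child of 10.
Insert 25: 25 > 22 → go right; 25 < 30 → go left. Place as left child of 30.
Insert 4: 4 < 22 → go left; 4 < 10 → go left; 4 > 1 → go right. Place as right child of 1.
Insert 27: 27 > 22 → go right; 27 < 30 → go left; 27 > 25 → go right. Place as right child of 25.
Insert 31: 31 > 22 → go right; 31 > 30 → go right. Place as right child of 30.
Insert 34: 34 > 22 → go right; 34 > 30 → go right; 34 > 31 → go right. Place as right child of 31.
Insert 36: 36 > 22 → go right; 36 > 30 → go right; 36 > 31 → go right; 36 > 34 → go right. Place as right child of 34.
Insert 13: 13 < 22 → go left; 13 > 10 → go right. Place as right child of 10.
Insert 9: 9 < 22 → go left; 9 < 10 → go left; 9 > 1 → go right; 9 > 4 → go right. Place as right child of 4.
Insert 11: 11 < 22 → go left; 11 > 10 → go right; 11 < 13 → go left. Place as left child of 13.
Insert 43: 43 > 22 → go right; 43 > 30 → go right; 43 > 31 → go right; 43 > 34 → go right; 43 > 36 → go right. Place as right child of 36.
Insert 20: 20 < 22 → go left; 20 > 10 → go right; 20 > 13 → go right. Place as right child of 13.

43's parent is 36, which has only one child.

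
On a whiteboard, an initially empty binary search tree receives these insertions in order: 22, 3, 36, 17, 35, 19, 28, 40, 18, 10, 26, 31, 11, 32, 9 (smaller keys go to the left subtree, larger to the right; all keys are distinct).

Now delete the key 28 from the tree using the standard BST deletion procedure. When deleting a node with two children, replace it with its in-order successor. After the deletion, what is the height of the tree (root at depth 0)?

Resulting structure (node: left, right):
  22: L=3, R=36
  3: L=–, R=17
  36: L=35, R=40
  17: L=10, R=19
  35: L=28, R=–
  19: L=18, R=–
  28: L=26, R=31
  40: L=–, R=–
  18: L=–, R=–
  10: L=9, R=11
  26: L=–, R=–
  31: L=–, R=32
  11: L=–, R=–
  32: L=–, R=–
  9: L=–, R=–

Delete 28 (two children — replace with in-order successor).
After deletion, deepest node is 18 at depth 4.

4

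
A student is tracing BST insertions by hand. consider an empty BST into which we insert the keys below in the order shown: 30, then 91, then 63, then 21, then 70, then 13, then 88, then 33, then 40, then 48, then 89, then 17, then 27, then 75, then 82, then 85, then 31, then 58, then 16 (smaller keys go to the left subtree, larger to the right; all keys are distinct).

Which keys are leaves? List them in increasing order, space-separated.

Resulting structure (node: left, right):
  30: L=21, R=91
  91: L=63, R=–
  63: L=33, R=70
  21: L=13, R=27
  70: L=–, R=88
  13: L=–, R=17
  88: L=75, R=89
  33: L=31, R=40
  40: L=–, R=48
  48: L=–, R=58
  89: L=–, R=–
  17: L=16, R=–
  27: L=–, R=–
  75: L=–, R=82
  82: L=–, R=85
  85: L=–, R=–
  31: L=–, R=–
  58: L=–, R=–
  16: L=–, R=–

16 27 31 58 85 89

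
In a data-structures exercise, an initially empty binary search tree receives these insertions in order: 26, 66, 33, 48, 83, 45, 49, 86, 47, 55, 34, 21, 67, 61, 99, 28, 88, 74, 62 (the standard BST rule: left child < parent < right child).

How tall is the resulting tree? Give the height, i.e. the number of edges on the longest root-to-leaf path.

7

Insert 26: tree is empty, so 26 becomes the root.
Insert 66: 66 > 26 → go right. Place as right child of 26.
Insert 33: 33 > 26 → go right; 33 < 66 → go left. Place as left child of 66.
Insert 48: 48 > 26 → go right; 48 < 66 → go left; 48 > 33 → go right. Place as right child of 33.
Insert 83: 83 > 26 → go right; 83 > 66 → go right. Place as right child of 66.
Insert 45: 45 > 26 → go right; 45 < 66 → go left; 45 > 33 → go right; 45 < 48 → go left. Place as left child of 48.
Insert 49: 49 > 26 → go right; 49 < 66 → go left; 49 > 33 → go right; 49 > 48 → go right. Place as right child of 48.
Insert 86: 86 > 26 → go right; 86 > 66 → go right; 86 > 83 → go right. Place as right child of 83.
Insert 47: 47 > 26 → go right; 47 < 66 → go left; 47 > 33 → go right; 47 < 48 → go left; 47 > 45 → go right. Place as right child of 45.
Insert 55: 55 > 26 → go right; 55 < 66 → go left; 55 > 33 → go right; 55 > 48 → go right; 55 > 49 → go right. Place as right child of 49.
Insert 34: 34 > 26 → go right; 34 < 66 → go left; 34 > 33 → go right; 34 < 48 → go left; 34 < 45 → go left. Place as left child of 45.
Insert 21: 21 < 26 → go left. Place as left child of 26.
Insert 67: 67 > 26 → go right; 67 > 66 → go right; 67 < 83 → go left. Place as left child of 83.
Insert 61: 61 > 26 → go right; 61 < 66 → go left; 61 > 33 → go right; 61 > 48 → go right; 61 > 49 → go right; 61 > 55 → go right. Place as right child of 55.
Insert 99: 99 > 26 → go right; 99 > 66 → go right; 99 > 83 → go right; 99 > 86 → go right. Place as right child of 86.
Insert 28: 28 > 26 → go right; 28 < 66 → go left; 28 < 33 → go left. Place as left child of 33.
Insert 88: 88 > 26 → go right; 88 > 66 → go right; 88 > 83 → go right; 88 > 86 → go right; 88 < 99 → go left. Place as left child of 99.
Insert 74: 74 > 26 → go right; 74 > 66 → go right; 74 < 83 → go left; 74 > 67 → go right. Place as right child of 67.
Insert 62: 62 > 26 → go right; 62 < 66 → go left; 62 > 33 → go right; 62 > 48 → go right; 62 > 49 → go right; 62 > 55 → go right; 62 > 61 → go right. Place as right child of 61.

The deepest node is 62 at depth 7.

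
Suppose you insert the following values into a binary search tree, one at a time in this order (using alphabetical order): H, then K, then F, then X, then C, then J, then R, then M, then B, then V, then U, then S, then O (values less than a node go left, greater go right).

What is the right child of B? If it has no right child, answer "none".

Insert H: tree is empty, so H becomes the root.
Insert K: K > H → go right. Place as right child of H.
Insert F: F < H → go left. Place as left child of H.
Insert X: X > H → go right; X > K → go right. Place as right child of K.
Insert C: C < H → go left; C < F → go left. Place as left child of F.
Insert J: J > H → go right; J < K → go left. Place as left child of K.
Insert R: R > H → go right; R > K → go right; R < X → go left. Place as left child of X.
Insert M: M > H → go right; M > K → go right; M < X → go left; M < R → go left. Place as left child of R.
Insert B: B < H → go left; B < F → go left; B < C → go left. Place as left child of C.
Insert V: V > H → go right; V > K → go right; V < X → go left; V > R → go right. Place as right child of R.
Insert U: U > H → go right; U > K → go right; U < X → go left; U > R → go right; U < V → go left. Place as left child of V.
Insert S: S > H → go right; S > K → go right; S < X → go left; S > R → go right; S < V → go left; S < U → go left. Place as left child of U.
Insert O: O > H → go right; O > K → go right; O < X → go left; O < R → go left; O > M → go right. Place as right child of M.

none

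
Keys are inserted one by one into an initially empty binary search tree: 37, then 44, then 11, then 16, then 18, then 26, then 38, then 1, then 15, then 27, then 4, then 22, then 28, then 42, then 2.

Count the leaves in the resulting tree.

Resulting structure (node: left, right):
  37: L=11, R=44
  44: L=38, R=–
  11: L=1, R=16
  16: L=15, R=18
  18: L=–, R=26
  26: L=22, R=27
  38: L=–, R=42
  1: L=–, R=4
  15: L=–, R=–
  27: L=–, R=28
  4: L=2, R=–
  22: L=–, R=–
  28: L=–, R=–
  42: L=–, R=–
  2: L=–, R=–

Leaves: 2, 15, 22, 28, 42 — 5 in total.

5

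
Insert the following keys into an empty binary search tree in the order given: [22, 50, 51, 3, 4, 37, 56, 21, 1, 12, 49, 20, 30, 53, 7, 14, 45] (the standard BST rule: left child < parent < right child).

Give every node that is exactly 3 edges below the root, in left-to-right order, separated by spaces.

Resulting structure (node: left, right):
  22: L=3, R=50
  50: L=37, R=51
  51: L=–, R=56
  3: L=1, R=4
  4: L=–, R=21
  37: L=30, R=49
  56: L=53, R=–
  21: L=12, R=–
  1: L=–, R=–
  12: L=7, R=20
  49: L=45, R=–
  20: L=14, R=–
  30: L=–, R=–
  53: L=–, R=–
  7: L=–, R=–
  14: L=–, R=–
  45: L=–, R=–

21 30 49 56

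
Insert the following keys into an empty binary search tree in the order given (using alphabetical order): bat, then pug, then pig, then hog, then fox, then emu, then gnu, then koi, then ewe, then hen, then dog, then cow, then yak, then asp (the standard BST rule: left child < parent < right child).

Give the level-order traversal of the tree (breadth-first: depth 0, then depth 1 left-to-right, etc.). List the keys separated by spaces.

bat asp pug pig yak hog fox koi emu gnu dog ewe hen cow

Resulting structure (node: left, right):
  bat: L=asp, R=pug
  pug: L=pig, R=yak
  pig: L=hog, R=–
  hog: L=fox, R=koi
  fox: L=emu, R=gnu
  emu: L=dog, R=ewe
  gnu: L=–, R=hen
  koi: L=–, R=–
  ewe: L=–, R=–
  hen: L=–, R=–
  dog: L=cow, R=–
  cow: L=–, R=–
  yak: L=–, R=–
  asp: L=–, R=–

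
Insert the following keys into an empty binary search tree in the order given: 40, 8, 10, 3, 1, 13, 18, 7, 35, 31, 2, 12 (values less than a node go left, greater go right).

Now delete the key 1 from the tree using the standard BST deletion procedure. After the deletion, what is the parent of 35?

18

Insert 40: tree is empty, so 40 becomes the root.
Insert 8: 8 < 40 → go left. Place as left child of 40.
Insert 10: 10 < 40 → go left; 10 > 8 → go right. Place as right child of 8.
Insert 3: 3 < 40 → go left; 3 < 8 → go left. Place as left child of 8.
Insert 1: 1 < 40 → go left; 1 < 8 → go left; 1 < 3 → go left. Place as left child of 3.
Insert 13: 13 < 40 → go left; 13 > 8 → go right; 13 > 10 → go right. Place as right child of 10.
Insert 18: 18 < 40 → go left; 18 > 8 → go right; 18 > 10 → go right; 18 > 13 → go right. Place as right child of 13.
Insert 7: 7 < 40 → go left; 7 < 8 → go left; 7 > 3 → go right. Place as right child of 3.
Insert 35: 35 < 40 → go left; 35 > 8 → go right; 35 > 10 → go right; 35 > 13 → go right; 35 > 18 → go right. Place as right child of 18.
Insert 31: 31 < 40 → go left; 31 > 8 → go right; 31 > 10 → go right; 31 > 13 → go right; 31 > 18 → go right; 31 < 35 → go left. Place as left child of 35.
Insert 2: 2 < 40 → go left; 2 < 8 → go left; 2 < 3 → go left; 2 > 1 → go right. Place as right child of 1.
Insert 12: 12 < 40 → go left; 12 > 8 → go right; 12 > 10 → go right; 12 < 13 → go left. Place as left child of 13.

Delete 1 (at most one child — splice it out).
After deletion, 35's parent is 18.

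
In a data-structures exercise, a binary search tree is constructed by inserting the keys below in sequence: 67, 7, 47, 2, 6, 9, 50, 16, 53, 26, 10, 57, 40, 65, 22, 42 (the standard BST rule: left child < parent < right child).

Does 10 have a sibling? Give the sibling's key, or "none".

67: root
7: left child of 67 (depth 1)
47: right child of 7 (depth 2)
2: left child of 7 (depth 2)
6: right child of 2 (depth 3)
9: left child of 47 (depth 3)
50: right child of 47 (depth 3)
16: right child of 9 (depth 4)
53: right child of 50 (depth 4)
26: right child of 16 (depth 5)
10: left child of 16 (depth 5)
57: right child of 53 (depth 5)
40: right child of 26 (depth 6)
65: right child of 57 (depth 6)
22: left child of 26 (depth 6)
42: right child of 40 (depth 7)

10's parent is 16; the other child of 16 is 26.

26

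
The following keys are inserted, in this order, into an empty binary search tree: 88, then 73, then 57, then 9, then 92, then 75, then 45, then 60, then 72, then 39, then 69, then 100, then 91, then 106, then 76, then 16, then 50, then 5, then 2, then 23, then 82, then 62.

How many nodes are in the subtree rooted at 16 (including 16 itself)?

2

Resulting structure (node: left, right):
  88: L=73, R=92
  73: L=57, R=75
  57: L=9, R=60
  9: L=5, R=45
  92: L=91, R=100
  75: L=–, R=76
  45: L=39, R=50
  60: L=–, R=72
  72: L=69, R=–
  39: L=16, R=–
  69: L=62, R=–
  100: L=–, R=106
  91: L=–, R=–
  106: L=–, R=–
  76: L=–, R=82
  16: L=–, R=23
  50: L=–, R=–
  5: L=2, R=–
  2: L=–, R=–
  23: L=–, R=–
  82: L=–, R=–
  62: L=–, R=–

Subtree rooted at 16 contains: 16, 23 — 2 nodes.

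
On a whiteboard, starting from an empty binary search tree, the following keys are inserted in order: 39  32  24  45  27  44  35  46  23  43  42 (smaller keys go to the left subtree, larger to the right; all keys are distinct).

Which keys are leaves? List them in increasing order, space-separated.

23 27 35 42 46

39: root
32: left child of 39 (depth 1)
24: left child of 32 (depth 2)
45: right child of 39 (depth 1)
27: right child of 24 (depth 3)
44: left child of 45 (depth 2)
35: right child of 32 (depth 2)
46: right child of 45 (depth 2)
23: left child of 24 (depth 3)
43: left child of 44 (depth 3)
42: left child of 43 (depth 4)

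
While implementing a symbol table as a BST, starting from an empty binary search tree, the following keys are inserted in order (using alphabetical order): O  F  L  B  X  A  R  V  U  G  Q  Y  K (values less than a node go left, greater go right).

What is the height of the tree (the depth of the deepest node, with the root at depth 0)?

Insert O: tree is empty, so O becomes the root.
Insert F: F < O → go left. Place as left child of O.
Insert L: L < O → go left; L > F → go right. Place as right child of F.
Insert B: B < O → go left; B < F → go left. Place as left child of F.
Insert X: X > O → go right. Place as right child of O.
Insert A: A < O → go left; A < F → go left; A < B → go left. Place as left child of B.
Insert R: R > O → go right; R < X → go left. Place as left child of X.
Insert V: V > O → go right; V < X → go left; V > R → go right. Place as right child of R.
Insert U: U > O → go right; U < X → go left; U > R → go right; U < V → go left. Place as left child of V.
Insert G: G < O → go left; G > F → go right; G < L → go left. Place as left child of L.
Insert Q: Q > O → go right; Q < X → go left; Q < R → go left. Place as left child of R.
Insert Y: Y > O → go right; Y > X → go right. Place as right child of X.
Insert K: K < O → go left; K > F → go right; K < L → go left; K > G → go right. Place as right child of G.

The deepest node is U at depth 4.

4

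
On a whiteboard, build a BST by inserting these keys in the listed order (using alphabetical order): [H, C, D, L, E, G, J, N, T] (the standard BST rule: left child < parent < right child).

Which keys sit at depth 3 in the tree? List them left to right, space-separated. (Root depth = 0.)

E T

H: root
C: left child of H (depth 1)
D: right child of C (depth 2)
L: right child of H (depth 1)
E: right child of D (depth 3)
G: right child of E (depth 4)
J: left child of L (depth 2)
N: right child of L (depth 2)
T: right child of N (depth 3)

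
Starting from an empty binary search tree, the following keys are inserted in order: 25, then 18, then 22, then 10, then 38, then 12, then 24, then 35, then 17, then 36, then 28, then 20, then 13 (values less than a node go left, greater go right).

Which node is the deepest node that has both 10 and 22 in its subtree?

25: root
18: left child of 25 (depth 1)
22: right child of 18 (depth 2)
10: left child of 18 (depth 2)
38: right child of 25 (depth 1)
12: right child of 10 (depth 3)
24: right child of 22 (depth 3)
35: left child of 38 (depth 2)
17: right child of 12 (depth 4)
36: right child of 35 (depth 3)
28: left child of 35 (depth 3)
20: left child of 22 (depth 3)
13: left child of 17 (depth 5)

Path to 10: 25 → 18 → 10
Path to 22: 25 → 18 → 22
The paths share a prefix ending at 18, then split left and right.

18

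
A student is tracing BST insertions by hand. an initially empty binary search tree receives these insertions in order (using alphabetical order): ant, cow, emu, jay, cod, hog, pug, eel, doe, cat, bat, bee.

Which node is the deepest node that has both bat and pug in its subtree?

ant: root
cow: right child of ant (depth 1)
emu: right child of cow (depth 2)
jay: right child of emu (depth 3)
cod: left child of cow (depth 2)
hog: left child of jay (depth 4)
pug: right child of jay (depth 4)
eel: left child of emu (depth 3)
doe: left child of eel (depth 4)
cat: left child of cod (depth 3)
bat: left child of cat (depth 4)
bee: right child of bat (depth 5)

Path to bat: ant → cow → cod → cat → bat
Path to pug: ant → cow → emu → jay → pug
The paths share a prefix ending at cow, then split left and right.

cow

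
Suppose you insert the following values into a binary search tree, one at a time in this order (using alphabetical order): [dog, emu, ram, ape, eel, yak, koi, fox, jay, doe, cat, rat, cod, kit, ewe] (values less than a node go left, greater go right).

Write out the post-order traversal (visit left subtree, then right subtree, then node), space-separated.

cod cat doe ape eel ewe kit jay fox koi rat yak ram emu dog

dog: root
emu: right child of dog (depth 1)
ram: right child of emu (depth 2)
ape: left child of dog (depth 1)
eel: left child of emu (depth 2)
yak: right child of ram (depth 3)
koi: left child of ram (depth 3)
fox: left child of koi (depth 4)
jay: right child of fox (depth 5)
doe: right child of ape (depth 2)
cat: left child of doe (depth 3)
rat: left child of yak (depth 4)
cod: right child of cat (depth 4)
kit: right child of jay (depth 6)
ewe: left child of fox (depth 5)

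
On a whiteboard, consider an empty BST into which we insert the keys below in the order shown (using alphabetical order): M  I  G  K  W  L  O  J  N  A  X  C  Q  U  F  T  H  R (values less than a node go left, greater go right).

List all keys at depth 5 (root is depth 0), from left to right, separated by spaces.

Insert M: tree is empty, so M becomes the root.
Insert I: I < M → go left. Place as left child of M.
Insert G: G < M → go left; G < I → go left. Place as left child of I.
Insert K: K < M → go left; K > I → go right. Place as right child of I.
Insert W: W > M → go right. Place as right child of M.
Insert L: L < M → go left; L > I → go right; L > K → go right. Place as right child of K.
Insert O: O > M → go right; O < W → go left. Place as left child of W.
Insert J: J < M → go left; J > I → go right; J < K → go left. Place as left child of K.
Insert N: N > M → go right; N < W → go left; N < O → go left. Place as left child of O.
Insert A: A < M → go left; A < I → go left; A < G → go left. Place as left child of G.
Insert X: X > M → go right; X > W → go right. Place as right child of W.
Insert C: C < M → go left; C < I → go left; C < G → go left; C > A → go right. Place as right child of A.
Insert Q: Q > M → go right; Q < W → go left; Q > O → go right. Place as right child of O.
Insert U: U > M → go right; U < W → go left; U > O → go right; U > Q → go right. Place as right child of Q.
Insert F: F < M → go left; F < I → go left; F < G → go left; F > A → go right; F > C → go right. Place as right child of C.
Insert T: T > M → go right; T < W → go left; T > O → go right; T > Q → go right; T < U → go left. Place as left child of U.
Insert H: H < M → go left; H < I → go left; H > G → go right. Place as right child of G.
Insert R: R > M → go right; R < W → go left; R > O → go right; R > Q → go right; R < U → go left; R < T → go left. Place as left child of T.

F T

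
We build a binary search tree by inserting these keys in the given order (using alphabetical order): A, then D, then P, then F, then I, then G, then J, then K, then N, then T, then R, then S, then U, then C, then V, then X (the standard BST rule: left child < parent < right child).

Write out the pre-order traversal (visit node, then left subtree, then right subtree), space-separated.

Resulting structure (node: left, right):
  A: L=–, R=D
  D: L=C, R=P
  P: L=F, R=T
  F: L=–, R=I
  I: L=G, R=J
  G: L=–, R=–
  J: L=–, R=K
  K: L=–, R=N
  N: L=–, R=–
  T: L=R, R=U
  R: L=–, R=S
  S: L=–, R=–
  U: L=–, R=V
  C: L=–, R=–
  V: L=–, R=X
  X: L=–, R=–

A D C P F I G J K N T R S U V X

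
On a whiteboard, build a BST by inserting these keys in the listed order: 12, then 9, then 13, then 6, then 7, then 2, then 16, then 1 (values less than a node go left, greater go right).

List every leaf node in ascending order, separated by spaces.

1 7 16

Insert 12: tree is empty, so 12 becomes the root.
Insert 9: 9 < 12 → go left. Place as left child of 12.
Insert 13: 13 > 12 → go right. Place as right child of 12.
Insert 6: 6 < 12 → go left; 6 < 9 → go left. Place as left child of 9.
Insert 7: 7 < 12 → go left; 7 < 9 → go left; 7 > 6 → go right. Place as right child of 6.
Insert 2: 2 < 12 → go left; 2 < 9 → go left; 2 < 6 → go left. Place as left child of 6.
Insert 16: 16 > 12 → go right; 16 > 13 → go right. Place as right child of 13.
Insert 1: 1 < 12 → go left; 1 < 9 → go left; 1 < 6 → go left; 1 < 2 → go left. Place as left child of 2.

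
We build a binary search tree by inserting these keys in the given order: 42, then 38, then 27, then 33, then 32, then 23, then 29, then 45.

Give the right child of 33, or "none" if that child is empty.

none

Insert 42: tree is empty, so 42 becomes the root.
Insert 38: 38 < 42 → go left. Place as left child of 42.
Insert 27: 27 < 42 → go left; 27 < 38 → go left. Place as left child of 38.
Insert 33: 33 < 42 → go left; 33 < 38 → go left; 33 > 27 → go right. Place as right child of 27.
Insert 32: 32 < 42 → go left; 32 < 38 → go left; 32 > 27 → go right; 32 < 33 → go left. Place as left child of 33.
Insert 23: 23 < 42 → go left; 23 < 38 → go left; 23 < 27 → go left. Place as left child of 27.
Insert 29: 29 < 42 → go left; 29 < 38 → go left; 29 > 27 → go right; 29 < 33 → go left; 29 < 32 → go left. Place as left child of 32.
Insert 45: 45 > 42 → go right. Place as right child of 42.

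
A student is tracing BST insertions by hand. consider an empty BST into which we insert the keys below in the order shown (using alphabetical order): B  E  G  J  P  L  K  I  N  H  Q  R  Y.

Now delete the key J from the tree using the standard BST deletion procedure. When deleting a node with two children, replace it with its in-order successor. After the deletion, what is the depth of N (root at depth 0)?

6

B: root
E: right child of B (depth 1)
G: right child of E (depth 2)
J: right child of G (depth 3)
P: right child of J (depth 4)
L: left child of P (depth 5)
K: left child of L (depth 6)
I: left child of J (depth 4)
N: right child of L (depth 6)
H: left child of I (depth 5)
Q: right child of P (depth 5)
R: right child of Q (depth 6)
Y: right child of R (depth 7)

Delete J (two children — replace with in-order successor).
After deletion, path to N: B → E → G → K → P → L → N.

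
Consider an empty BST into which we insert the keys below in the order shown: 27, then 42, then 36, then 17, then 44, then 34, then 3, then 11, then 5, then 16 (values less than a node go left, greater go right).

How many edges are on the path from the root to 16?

Insert 27: tree is empty, so 27 becomes the root.
Insert 42: 42 > 27 → go right. Place as right child of 27.
Insert 36: 36 > 27 → go right; 36 < 42 → go left. Place as left child of 42.
Insert 17: 17 < 27 → go left. Place as left child of 27.
Insert 44: 44 > 27 → go right; 44 > 42 → go right. Place as right child of 42.
Insert 34: 34 > 27 → go right; 34 < 42 → go left; 34 < 36 → go left. Place as left child of 36.
Insert 3: 3 < 27 → go left; 3 < 17 → go left. Place as left child of 17.
Insert 11: 11 < 27 → go left; 11 < 17 → go left; 11 > 3 → go right. Place as right child of 3.
Insert 5: 5 < 27 → go left; 5 < 17 → go left; 5 > 3 → go right; 5 < 11 → go left. Place as left child of 11.
Insert 16: 16 < 27 → go left; 16 < 17 → go left; 16 > 3 → go right; 16 > 11 → go right. Place as right child of 11.

Path to 16: 27 → 17 → 3 → 11 → 16, which is 4 edges.

4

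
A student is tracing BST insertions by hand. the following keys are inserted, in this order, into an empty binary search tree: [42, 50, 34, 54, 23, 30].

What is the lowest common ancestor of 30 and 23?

23

Insert 42: tree is empty, so 42 becomes the root.
Insert 50: 50 > 42 → go right. Place as right child of 42.
Insert 34: 34 < 42 → go left. Place as left child of 42.
Insert 54: 54 > 42 → go right; 54 > 50 → go right. Place as right child of 50.
Insert 23: 23 < 42 → go left; 23 < 34 → go left. Place as left child of 34.
Insert 30: 30 < 42 → go left; 30 < 34 → go left; 30 > 23 → go right. Place as right child of 23.

Path to 30: 42 → 34 → 23 → 30
Path to 23: 42 → 34 → 23
23 lies on both paths and is an ancestor of the other node.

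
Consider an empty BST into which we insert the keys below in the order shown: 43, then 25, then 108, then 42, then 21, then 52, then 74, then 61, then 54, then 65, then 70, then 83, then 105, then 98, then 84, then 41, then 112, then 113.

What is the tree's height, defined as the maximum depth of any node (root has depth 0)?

7

Resulting structure (node: left, right):
  43: L=25, R=108
  25: L=21, R=42
  108: L=52, R=112
  42: L=41, R=–
  21: L=–, R=–
  52: L=–, R=74
  74: L=61, R=83
  61: L=54, R=65
  54: L=–, R=–
  65: L=–, R=70
  70: L=–, R=–
  83: L=–, R=105
  105: L=98, R=–
  98: L=84, R=–
  84: L=–, R=–
  41: L=–, R=–
  112: L=–, R=113
  113: L=–, R=–

The deepest node is 84 at depth 7.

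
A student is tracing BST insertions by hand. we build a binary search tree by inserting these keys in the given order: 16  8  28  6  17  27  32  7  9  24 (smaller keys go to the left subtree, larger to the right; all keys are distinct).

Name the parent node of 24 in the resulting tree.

16: root
8: left child of 16 (depth 1)
28: right child of 16 (depth 1)
6: left child of 8 (depth 2)
17: left child of 28 (depth 2)
27: right child of 17 (depth 3)
32: right child of 28 (depth 2)
7: right child of 6 (depth 3)
9: right child of 8 (depth 2)
24: left child of 27 (depth 4)

27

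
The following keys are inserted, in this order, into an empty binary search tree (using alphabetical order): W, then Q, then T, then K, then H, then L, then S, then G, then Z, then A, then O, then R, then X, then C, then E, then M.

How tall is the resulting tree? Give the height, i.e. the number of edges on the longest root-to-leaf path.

W: root
Q: left child of W (depth 1)
T: right child of Q (depth 2)
K: left child of Q (depth 2)
H: left child of K (depth 3)
L: right child of K (depth 3)
S: left child of T (depth 3)
G: left child of H (depth 4)
Z: right child of W (depth 1)
A: left child of G (depth 5)
O: right child of L (depth 4)
R: left child of S (depth 4)
X: left child of Z (depth 2)
C: right child of A (depth 6)
E: right child of C (depth 7)
M: left child of O (depth 5)

The deepest node is E at depth 7.

7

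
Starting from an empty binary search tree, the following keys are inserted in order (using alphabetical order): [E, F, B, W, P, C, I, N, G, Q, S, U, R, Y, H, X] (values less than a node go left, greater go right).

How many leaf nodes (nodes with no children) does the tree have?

6

E: root
F: right child of E (depth 1)
B: left child of E (depth 1)
W: right child of F (depth 2)
P: left child of W (depth 3)
C: right child of B (depth 2)
I: left child of P (depth 4)
N: right child of I (depth 5)
G: left child of I (depth 5)
Q: right child of P (depth 4)
S: right child of Q (depth 5)
U: right child of S (depth 6)
R: left child of S (depth 6)
Y: right child of W (depth 3)
H: right child of G (depth 6)
X: left child of Y (depth 4)

Leaves: C, H, N, R, U, X — 6 in total.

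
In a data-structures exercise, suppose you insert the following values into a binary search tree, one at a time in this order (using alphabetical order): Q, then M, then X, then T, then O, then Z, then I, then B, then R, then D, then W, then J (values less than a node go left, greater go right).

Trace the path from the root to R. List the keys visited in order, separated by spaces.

Insert Q: tree is empty, so Q becomes the root.
Insert M: M < Q → go left. Place as left child of Q.
Insert X: X > Q → go right. Place as right child of Q.
Insert T: T > Q → go right; T < X → go left. Place as left child of X.
Insert O: O < Q → go left; O > M → go right. Place as right child of M.
Insert Z: Z > Q → go right; Z > X → go right. Place as right child of X.
Insert I: I < Q → go left; I < M → go left. Place as left child of M.
Insert B: B < Q → go left; B < M → go left; B < I → go left. Place as left child of I.
Insert R: R > Q → go right; R < X → go left; R < T → go left. Place as left child of T.
Insert D: D < Q → go left; D < M → go left; D < I → go left; D > B → go right. Place as right child of B.
Insert W: W > Q → go right; W < X → go left; W > T → go right. Place as right child of T.
Insert J: J < Q → go left; J < M → go left; J > I → go right. Place as right child of I.

Q X T R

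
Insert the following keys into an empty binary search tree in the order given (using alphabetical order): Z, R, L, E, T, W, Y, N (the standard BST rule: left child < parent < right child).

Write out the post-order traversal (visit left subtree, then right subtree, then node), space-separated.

E N L Y W T R Z

Z: root
R: left child of Z (depth 1)
L: left child of R (depth 2)
E: left child of L (depth 3)
T: right child of R (depth 2)
W: right child of T (depth 3)
Y: right child of W (depth 4)
N: right child of L (depth 3)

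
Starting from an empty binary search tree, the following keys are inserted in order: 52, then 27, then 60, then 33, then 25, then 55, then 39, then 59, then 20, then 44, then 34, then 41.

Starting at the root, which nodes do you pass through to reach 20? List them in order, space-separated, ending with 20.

52 27 25 20

Resulting structure (node: left, right):
  52: L=27, R=60
  27: L=25, R=33
  60: L=55, R=–
  33: L=–, R=39
  25: L=20, R=–
  55: L=–, R=59
  39: L=34, R=44
  59: L=–, R=–
  20: L=–, R=–
  44: L=41, R=–
  34: L=–, R=–
  41: L=–, R=–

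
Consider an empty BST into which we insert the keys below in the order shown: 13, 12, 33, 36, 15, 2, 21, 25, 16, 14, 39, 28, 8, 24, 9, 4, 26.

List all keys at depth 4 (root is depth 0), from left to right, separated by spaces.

4 9 16 25

Resulting structure (node: left, right):
  13: L=12, R=33
  12: L=2, R=–
  33: L=15, R=36
  36: L=–, R=39
  15: L=14, R=21
  2: L=–, R=8
  21: L=16, R=25
  25: L=24, R=28
  16: L=–, R=–
  14: L=–, R=–
  39: L=–, R=–
  28: L=26, R=–
  8: L=4, R=9
  24: L=–, R=–
  9: L=–, R=–
  4: L=–, R=–
  26: L=–, R=–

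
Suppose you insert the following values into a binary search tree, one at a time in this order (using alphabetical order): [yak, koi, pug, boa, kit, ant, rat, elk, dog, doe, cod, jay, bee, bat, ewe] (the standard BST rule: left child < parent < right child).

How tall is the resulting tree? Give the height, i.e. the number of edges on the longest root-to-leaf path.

7

yak: root
koi: left child of yak (depth 1)
pug: right child of koi (depth 2)
boa: left child of koi (depth 2)
kit: right child of boa (depth 3)
ant: left child of boa (depth 3)
rat: right child of pug (depth 3)
elk: left child of kit (depth 4)
dog: left child of elk (depth 5)
doe: left child of dog (depth 6)
cod: left child of doe (depth 7)
jay: right child of elk (depth 5)
bee: right child of ant (depth 4)
bat: left child of bee (depth 5)
ewe: left child of jay (depth 6)

The deepest node is cod at depth 7.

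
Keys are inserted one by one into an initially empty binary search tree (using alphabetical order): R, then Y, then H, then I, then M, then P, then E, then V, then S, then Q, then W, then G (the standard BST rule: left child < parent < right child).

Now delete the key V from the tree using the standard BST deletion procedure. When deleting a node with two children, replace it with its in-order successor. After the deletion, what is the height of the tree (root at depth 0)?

5

R: root
Y: right child of R (depth 1)
H: left child of R (depth 1)
I: right child of H (depth 2)
M: right child of I (depth 3)
P: right child of M (depth 4)
E: left child of H (depth 2)
V: left child of Y (depth 2)
S: left child of V (depth 3)
Q: right child of P (depth 5)
W: right child of V (depth 3)
G: right child of E (depth 3)

Delete V (two children — replace with in-order successor).
After deletion, deepest node is Q at depth 5.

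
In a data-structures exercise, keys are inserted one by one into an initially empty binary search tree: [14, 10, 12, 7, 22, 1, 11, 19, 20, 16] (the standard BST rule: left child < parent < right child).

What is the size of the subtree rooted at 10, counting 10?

Resulting structure (node: left, right):
  14: L=10, R=22
  10: L=7, R=12
  12: L=11, R=–
  7: L=1, R=–
  22: L=19, R=–
  1: L=–, R=–
  11: L=–, R=–
  19: L=16, R=20
  20: L=–, R=–
  16: L=–, R=–

Subtree rooted at 10 contains: 10, 7, 1, 12, 11 — 5 nodes.

5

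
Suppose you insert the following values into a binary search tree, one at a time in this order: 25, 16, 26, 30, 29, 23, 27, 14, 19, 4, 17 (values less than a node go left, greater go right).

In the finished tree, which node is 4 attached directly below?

Insert 25: tree is empty, so 25 becomes the root.
Insert 16: 16 < 25 → go left. Place as left child of 25.
Insert 26: 26 > 25 → go right. Place as right child of 25.
Insert 30: 30 > 25 → go right; 30 > 26 → go right. Place as right child of 26.
Insert 29: 29 > 25 → go right; 29 > 26 → go right; 29 < 30 → go left. Place as left child of 30.
Insert 23: 23 < 25 → go left; 23 > 16 → go right. Place as right child of 16.
Insert 27: 27 > 25 → go right; 27 > 26 → go right; 27 < 30 → go left; 27 < 29 → go left. Place as left child of 29.
Insert 14: 14 < 25 → go left; 14 < 16 → go left. Place as left child of 16.
Insert 19: 19 < 25 → go left; 19 > 16 → go right; 19 < 23 → go left. Place as left child of 23.
Insert 4: 4 < 25 → go left; 4 < 16 → go left; 4 < 14 → go left. Place as left child of 14.
Insert 17: 17 < 25 → go left; 17 > 16 → go right; 17 < 23 → go left; 17 < 19 → go left. Place as left child of 19.

14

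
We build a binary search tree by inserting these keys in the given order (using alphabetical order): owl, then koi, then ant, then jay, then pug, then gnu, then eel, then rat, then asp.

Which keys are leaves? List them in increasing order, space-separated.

asp rat

Insert owl: tree is empty, so owl becomes the root.
Insert koi: koi < owl → go left. Place as left child of owl.
Insert ant: ant < owl → go left; ant < koi → go left. Place as left child of koi.
Insert jay: jay < owl → go left; jay < koi → go left; jay > ant → go right. Place as right child of ant.
Insert pug: pug > owl → go right. Place as right child of owl.
Insert gnu: gnu < owl → go left; gnu < koi → go left; gnu > ant → go right; gnu < jay → go left. Place as left child of jay.
Insert eel: eel < owl → go left; eel < koi → go left; eel > ant → go right; eel < jay → go left; eel < gnu → go left. Place as left child of gnu.
Insert rat: rat > owl → go right; rat > pug → go right. Place as right child of pug.
Insert asp: asp < owl → go left; asp < koi → go left; asp > ant → go right; asp < jay → go left; asp < gnu → go left; asp < eel → go left. Place as left child of eel.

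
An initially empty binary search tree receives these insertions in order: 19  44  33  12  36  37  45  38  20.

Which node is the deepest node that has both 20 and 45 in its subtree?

44

Insert 19: tree is empty, so 19 becomes the root.
Insert 44: 44 > 19 → go right. Place as right child of 19.
Insert 33: 33 > 19 → go right; 33 < 44 → go left. Place as left child of 44.
Insert 12: 12 < 19 → go left. Place as left child of 19.
Insert 36: 36 > 19 → go right; 36 < 44 → go left; 36 > 33 → go right. Place as right child of 33.
Insert 37: 37 > 19 → go right; 37 < 44 → go left; 37 > 33 → go right; 37 > 36 → go right. Place as right child of 36.
Insert 45: 45 > 19 → go right; 45 > 44 → go right. Place as right child of 44.
Insert 38: 38 > 19 → go right; 38 < 44 → go left; 38 > 33 → go right; 38 > 36 → go right; 38 > 37 → go right. Place as right child of 37.
Insert 20: 20 > 19 → go right; 20 < 44 → go left; 20 < 33 → go left. Place as left child of 33.

Path to 20: 19 → 44 → 33 → 20
Path to 45: 19 → 44 → 45
The paths share a prefix ending at 44, then split left and right.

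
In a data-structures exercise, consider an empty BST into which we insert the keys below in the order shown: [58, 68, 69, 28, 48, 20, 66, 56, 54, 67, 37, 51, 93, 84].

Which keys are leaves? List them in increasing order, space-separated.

20 37 51 67 84

58: root
68: right child of 58 (depth 1)
69: right child of 68 (depth 2)
28: left child of 58 (depth 1)
48: right child of 28 (depth 2)
20: left child of 28 (depth 2)
66: left child of 68 (depth 2)
56: right child of 48 (depth 3)
54: left child of 56 (depth 4)
67: right child of 66 (depth 3)
37: left child of 48 (depth 3)
51: left child of 54 (depth 5)
93: right child of 69 (depth 3)
84: left child of 93 (depth 4)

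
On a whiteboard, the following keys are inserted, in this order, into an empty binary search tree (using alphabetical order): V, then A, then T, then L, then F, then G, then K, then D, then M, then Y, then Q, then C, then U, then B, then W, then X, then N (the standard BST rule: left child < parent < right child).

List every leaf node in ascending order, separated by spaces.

B K N U X

Insert V: tree is empty, so V becomes the root.
Insert A: A < V → go left. Place as left child of V.
Insert T: T < V → go left; T > A → go right. Place as right child of A.
Insert L: L < V → go left; L > A → go right; L < T → go left. Place as left child of T.
Insert F: F < V → go left; F > A → go right; F < T → go left; F < L → go left. Place as left child of L.
Insert G: G < V → go left; G > A → go right; G < T → go left; G < L → go left; G > F → go right. Place as right child of F.
Insert K: K < V → go left; K > A → go right; K < T → go left; K < L → go left; K > F → go right; K > G → go right. Place as right child of G.
Insert D: D < V → go left; D > A → go right; D < T → go left; D < L → go left; D < F → go left. Place as left child of F.
Insert M: M < V → go left; M > A → go right; M < T → go left; M > L → go right. Place as right child of L.
Insert Y: Y > V → go right. Place as right child of V.
Insert Q: Q < V → go left; Q > A → go right; Q < T → go left; Q > L → go right; Q > M → go right. Place as right child of M.
Insert C: C < V → go left; C > A → go right; C < T → go left; C < L → go left; C < F → go left; C < D → go left. Place as left child of D.
Insert U: U < V → go left; U > A → go right; U > T → go right. Place as right child of T.
Insert B: B < V → go left; B > A → go right; B < T → go left; B < L → go left; B < F → go left; B < D → go left; B < C → go left. Place as left child of C.
Insert W: W > V → go right; W < Y → go left. Place as left child of Y.
Insert X: X > V → go right; X < Y → go left; X > W → go right. Place as right child of W.
Insert N: N < V → go left; N > A → go right; N < T → go left; N > L → go right; N > M → go right; N < Q → go left. Place as left child of Q.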